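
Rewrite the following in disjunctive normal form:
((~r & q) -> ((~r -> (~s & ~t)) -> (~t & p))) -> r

((~r & q) -> ((~r -> (~s & ~t)) -> (~t & p))) -> r
≡ ~((~r & q) -> ((~r -> (~s & ~t)) -> (~t & p))) | r   — eliminate ->
≡ ~(~(~r & q) | ((~r -> (~s & ~t)) -> (~t & p))) | r   — eliminate ->
≡ ~(~(~r & q) | ~(~r -> (~s & ~t)) | (~t & p)) | r   — eliminate ->
≡ ~(~(~r & q) | ~(~~r | (~s & ~t)) | (~t & p)) | r   — eliminate ->
≡ (~~(~r & q) & ~~(~~r | (~s & ~t)) & ~(~t & p)) | r   — De Morgan
≡ (~r & q & ~~(~~r | (~s & ~t)) & ~(~t & p)) | r   — double negation
≡ (~r & q & (~~r | (~s & ~t)) & ~(~t & p)) | r   — double negation
≡ (~r & q & (r | (~s & ~t)) & ~(~t & p)) | r   — double negation
≡ (~r & q & (r | (~s & ~t)) & (~~t | ~p)) | r   — De Morgan
≡ (~r & q & (r | (~s & ~t)) & (t | ~p)) | r   — double negation
≡ (~r & q & r & t) | (~r & q & r & ~p) | (~r & q & ~s & ~t & t) | (~r & q & ~s & ~t & ~p) | r   — distribute & over |
≡ (~r & q & ~s & ~t & ~p) | r   — simplify

(~r & q & ~s & ~t & ~p) | r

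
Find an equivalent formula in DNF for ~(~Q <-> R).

(~Q & ~R) | (R & Q)

~(~Q <-> R)
≡ ~((~Q -> R) & (R -> ~Q))   [eliminate <->]
≡ ~((~~Q | R) & (R -> ~Q))   [eliminate ->]
≡ ~((~~Q | R) & (~R | ~Q))   [eliminate ->]
≡ ~(~~Q | R) | ~(~R | ~Q)   [De Morgan]
≡ (~~~Q & ~R) | ~(~R | ~Q)   [De Morgan]
≡ (~Q & ~R) | ~(~R | ~Q)   [double negation]
≡ (~Q & ~R) | (~~R & ~~Q)   [De Morgan]
≡ (~Q & ~R) | (R & ~~Q)   [double negation]
≡ (~Q & ~R) | (R & Q)   [double negation]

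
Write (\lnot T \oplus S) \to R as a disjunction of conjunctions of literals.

(T \land \lnot S) \lor (S \land \lnot T) \lor R

(\lnot T \oplus S) \to R
≡ \lnot (\lnot T \oplus S) \lor R   (eliminate \to)
≡ \lnot ((\lnot T \land \lnot S) \lor (\lnot \lnot T \land S)) \lor R   (expand \oplus)
≡ (\lnot (\lnot T \land \lnot S) \land \lnot (\lnot \lnot T \land S)) \lor R   (De Morgan)
≡ ((\lnot \lnot T \lor \lnot \lnot S) \land \lnot (\lnot \lnot T \land S)) \lor R   (De Morgan)
≡ ((T \lor \lnot \lnot S) \land \lnot (\lnot \lnot T \land S)) \lor R   (double negation)
≡ ((T \lor S) \land \lnot (\lnot \lnot T \land S)) \lor R   (double negation)
≡ ((T \lor S) \land (\lnot \lnot \lnot T \lor \lnot S)) \lor R   (De Morgan)
≡ ((T \lor S) \land (\lnot T \lor \lnot S)) \lor R   (double negation)
≡ (T \land \lnot T) \lor (T \land \lnot S) \lor (S \land \lnot T) \lor (S \land \lnot S) \lor R   (distribute \land over \lor)
≡ (T \land \lnot S) \lor (S \land \lnot T) \lor R   (simplify)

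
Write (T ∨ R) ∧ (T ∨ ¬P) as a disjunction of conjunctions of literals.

T ∨ (R ∧ ¬P)

(T ∨ R) ∧ (T ∨ ¬P)
⇔ (T ∧ T) ∨ (T ∧ ¬P) ∨ (R ∧ T) ∨ (R ∧ ¬P)   (distribute ∧ over ∨)
⇔ T ∨ (R ∧ ¬P)   (simplify)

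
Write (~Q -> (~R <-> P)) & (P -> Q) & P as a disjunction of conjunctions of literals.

(~Q -> (~R <-> P)) & (P -> Q) & P
⇔ (~~Q | (~R <-> P)) & (P -> Q) & P   [eliminate ->]
⇔ (~~Q | ((~R -> P) & (P -> ~R))) & (P -> Q) & P   [eliminate <->]
⇔ (~~Q | ((~~R | P) & (P -> ~R))) & (P -> Q) & P   [eliminate ->]
⇔ (~~Q | ((~~R | P) & (~P | ~R))) & (P -> Q) & P   [eliminate ->]
⇔ (~~Q | ((~~R | P) & (~P | ~R))) & (~P | Q) & P   [eliminate ->]
⇔ (Q | ((~~R | P) & (~P | ~R))) & (~P | Q) & P   [double negation]
⇔ (Q | ((R | P) & (~P | ~R))) & (~P | Q) & P   [double negation]
⇔ (Q & ~P & P) | (Q & Q & P) | (R & ~P & ~P & P) | (R & ~P & Q & P) | (R & ~R & ~P & P) | (R & ~R & Q & P) | (P & ~P & ~P & P) | (P & ~P & Q & P) | (P & ~R & ~P & P) | (P & ~R & Q & P)   [distribute & over |]
⇔ Q & P   [simplify]

Q & P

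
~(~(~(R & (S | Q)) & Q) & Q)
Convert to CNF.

~R | ~Q

~(~(~(R & (S | Q)) & Q) & Q)
≡ ~~(~(R & (S | Q)) & Q) | ~Q   [De Morgan]
≡ (~(R & (S | Q)) & Q) | ~Q   [double negation]
≡ ((~R | ~(S | Q)) & Q) | ~Q   [De Morgan]
≡ ((~R | (~S & ~Q)) & Q) | ~Q   [De Morgan]
≡ (~R | ~S | ~Q) & (~R | ~Q | ~Q) & (Q | ~Q)   [distribute | over &]
≡ ~R | ~Q   [simplify]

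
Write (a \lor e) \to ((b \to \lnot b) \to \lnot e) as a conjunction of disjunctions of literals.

(a \lor e) \to ((b \to \lnot b) \to \lnot e)
≡ \lnot (a \lor e) \lor ((b \to \lnot b) \to \lnot e)   [eliminate \to]
≡ \lnot (a \lor e) \lor \lnot (b \to \lnot b) \lor \lnot e   [eliminate \to]
≡ \lnot (a \lor e) \lor \lnot (\lnot b \lor \lnot b) \lor \lnot e   [eliminate \to]
≡ (\lnot a \land \lnot e) \lor \lnot (\lnot b \lor \lnot b) \lor \lnot e   [De Morgan]
≡ (\lnot a \land \lnot e) \lor (\lnot \lnot b \land \lnot \lnot b) \lor \lnot e   [De Morgan]
≡ (\lnot a \land \lnot e) \lor (b \land \lnot \lnot b) \lor \lnot e   [double negation]
≡ (\lnot a \land \lnot e) \lor (b \land b) \lor \lnot e   [double negation]
≡ (\lnot a \lor b \lor \lnot e) \land (\lnot a \lor b \lor \lnot e) \land (\lnot e \lor b \lor \lnot e) \land (\lnot e \lor b \lor \lnot e)   [distribute \lor over \land]
≡ \lnot e \lor b   [simplify]

\lnot e \lor b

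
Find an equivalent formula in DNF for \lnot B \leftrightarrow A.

(B \land \lnot A) \lor (A \land \lnot B)

\lnot B \leftrightarrow A
= (\lnot B \to A) \land (A \to \lnot B)
= (\lnot \lnot B \lor A) \land (A \to \lnot B)
= (\lnot \lnot B \lor A) \land (\lnot A \lor \lnot B)
= (B \lor A) \land (\lnot A \lor \lnot B)
= (B \land \lnot A) \lor (B \land \lnot B) \lor (A \land \lnot A) \lor (A \land \lnot B)
= (B \land \lnot A) \lor (A \land \lnot B)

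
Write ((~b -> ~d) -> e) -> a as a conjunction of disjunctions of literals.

((~b -> ~d) -> e) -> a
= ~((~b -> ~d) -> e) | a   [eliminate ->]
= ~(~(~b -> ~d) | e) | a   [eliminate ->]
= ~(~(~~b | ~d) | e) | a   [eliminate ->]
= (~~(~~b | ~d) & ~e) | a   [De Morgan]
= ((~~b | ~d) & ~e) | a   [double negation]
= ((b | ~d) & ~e) | a   [double negation]
= (b | ~d | a) & (~e | a)   [distribute | over &]

(b | ~d | a) & (~e | a)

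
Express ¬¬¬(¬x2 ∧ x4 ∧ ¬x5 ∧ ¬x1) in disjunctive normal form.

¬¬¬(¬x2 ∧ x4 ∧ ¬x5 ∧ ¬x1)
≡ ¬(¬x2 ∧ x4 ∧ ¬x5 ∧ ¬x1)   — double negation
≡ ¬¬x2 ∨ ¬x4 ∨ ¬¬x5 ∨ ¬¬x1   — De Morgan
≡ x2 ∨ ¬x4 ∨ ¬¬x5 ∨ ¬¬x1   — double negation
≡ x2 ∨ ¬x4 ∨ x5 ∨ ¬¬x1   — double negation
≡ x2 ∨ ¬x4 ∨ x5 ∨ x1   — double negation

x2 ∨ ¬x4 ∨ x5 ∨ x1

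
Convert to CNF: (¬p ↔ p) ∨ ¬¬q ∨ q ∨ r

(¬p ↔ p) ∨ ¬¬q ∨ q ∨ r
⇔ ((¬p → p) ∧ (p → ¬p)) ∨ ¬¬q ∨ q ∨ r
⇔ ((¬¬p ∨ p) ∧ (p → ¬p)) ∨ ¬¬q ∨ q ∨ r
⇔ ((¬¬p ∨ p) ∧ (¬p ∨ ¬p)) ∨ ¬¬q ∨ q ∨ r
⇔ ((p ∨ p) ∧ (¬p ∨ ¬p)) ∨ ¬¬q ∨ q ∨ r
⇔ ((p ∨ p) ∧ (¬p ∨ ¬p)) ∨ q ∨ q ∨ r
⇔ (p ∨ p ∨ q ∨ q ∨ r) ∧ (¬p ∨ ¬p ∨ q ∨ q ∨ r)
⇔ (p ∨ q ∨ r) ∧ (¬p ∨ q ∨ r)

(p ∨ q ∨ r) ∧ (¬p ∨ q ∨ r)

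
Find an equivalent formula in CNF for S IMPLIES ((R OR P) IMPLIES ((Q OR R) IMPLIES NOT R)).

NOT S OR NOT R

S IMPLIES ((R OR P) IMPLIES ((Q OR R) IMPLIES NOT R))
⇔ NOT S OR ((R OR P) IMPLIES ((Q OR R) IMPLIES NOT R))   — eliminate IMPLIES
⇔ NOT S OR NOT (R OR P) OR ((Q OR R) IMPLIES NOT R)   — eliminate IMPLIES
⇔ NOT S OR NOT (R OR P) OR NOT (Q OR R) OR NOT R   — eliminate IMPLIES
⇔ NOT S OR (NOT R AND NOT P) OR NOT (Q OR R) OR NOT R   — De Morgan
⇔ NOT S OR (NOT R AND NOT P) OR (NOT Q AND NOT R) OR NOT R   — De Morgan
⇔ (NOT S OR NOT R OR NOT Q OR NOT R) AND (NOT S OR NOT R OR NOT R OR NOT R) AND (NOT S OR NOT P OR NOT Q OR NOT R) AND (NOT S OR NOT P OR NOT R OR NOT R)   — distribute OR over AND
⇔ NOT S OR NOT R   — simplify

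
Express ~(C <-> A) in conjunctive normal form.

~(C <-> A)
= ~((C -> A) & (A -> C))   [eliminate <->]
= ~((~C | A) & (A -> C))   [eliminate ->]
= ~((~C | A) & (~A | C))   [eliminate ->]
= ~(~C | A) | ~(~A | C)   [De Morgan]
= (~~C & ~A) | ~(~A | C)   [De Morgan]
= (C & ~A) | ~(~A | C)   [double negation]
= (C & ~A) | (~~A & ~C)   [De Morgan]
= (C & ~A) | (A & ~C)   [double negation]
= (C | A) & (C | ~C) & (~A | A) & (~A | ~C)   [distribute | over &]
= (C | A) & (~A | ~C)   [simplify]

(C | A) & (~A | ~C)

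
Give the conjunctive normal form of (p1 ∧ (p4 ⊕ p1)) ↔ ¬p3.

(¬p1 ∨ p4 ∨ ¬p3) ∧ (p3 ∨ p1) ∧ (p3 ∨ ¬p4 ∨ ¬p1)

(p1 ∧ (p4 ⊕ p1)) ↔ ¬p3
≡ ((p1 ∧ (p4 ⊕ p1)) → ¬p3) ∧ (¬p3 → (p1 ∧ (p4 ⊕ p1)))   [eliminate ↔]
≡ (¬(p1 ∧ (p4 ⊕ p1)) ∨ ¬p3) ∧ (¬p3 → (p1 ∧ (p4 ⊕ p1)))   [eliminate →]
≡ (¬(p1 ∧ (p4 ∨ p1) ∧ ¬(p4 ∧ p1)) ∨ ¬p3) ∧ (¬p3 → (p1 ∧ (p4 ⊕ p1)))   [expand ⊕]
≡ (¬(p1 ∧ (p4 ∨ p1) ∧ ¬(p4 ∧ p1)) ∨ ¬p3) ∧ (¬¬p3 ∨ (p1 ∧ (p4 ⊕ p1)))   [eliminate →]
≡ (¬(p1 ∧ (p4 ∨ p1) ∧ ¬(p4 ∧ p1)) ∨ ¬p3) ∧ (¬¬p3 ∨ (p1 ∧ (p4 ∨ p1) ∧ ¬(p4 ∧ p1)))   [expand ⊕]
≡ (¬p1 ∨ ¬(p4 ∨ p1) ∨ ¬¬(p4 ∧ p1) ∨ ¬p3) ∧ (¬¬p3 ∨ (p1 ∧ (p4 ∨ p1) ∧ ¬(p4 ∧ p1)))   [De Morgan]
≡ (¬p1 ∨ (¬p4 ∧ ¬p1) ∨ ¬¬(p4 ∧ p1) ∨ ¬p3) ∧ (¬¬p3 ∨ (p1 ∧ (p4 ∨ p1) ∧ ¬(p4 ∧ p1)))   [De Morgan]
≡ (¬p1 ∨ (¬p4 ∧ ¬p1) ∨ (p4 ∧ p1) ∨ ¬p3) ∧ (¬¬p3 ∨ (p1 ∧ (p4 ∨ p1) ∧ ¬(p4 ∧ p1)))   [double negation]
≡ (¬p1 ∨ (¬p4 ∧ ¬p1) ∨ (p4 ∧ p1) ∨ ¬p3) ∧ (p3 ∨ (p1 ∧ (p4 ∨ p1) ∧ ¬(p4 ∧ p1)))   [double negation]
≡ (¬p1 ∨ (¬p4 ∧ ¬p1) ∨ (p4 ∧ p1) ∨ ¬p3) ∧ (p3 ∨ (p1 ∧ (p4 ∨ p1) ∧ (¬p4 ∨ ¬p1)))   [De Morgan]
≡ (¬p1 ∨ ¬p4 ∨ p4 ∨ ¬p3) ∧ (¬p1 ∨ ¬p4 ∨ p1 ∨ ¬p3) ∧ (¬p1 ∨ ¬p1 ∨ p4 ∨ ¬p3) ∧ (¬p1 ∨ ¬p1 ∨ p1 ∨ ¬p3) ∧ (p3 ∨ p1) ∧ (p3 ∨ p4 ∨ p1) ∧ (p3 ∨ ¬p4 ∨ ¬p1)   [distribute ∨ over ∧]
≡ (¬p1 ∨ p4 ∨ ¬p3) ∧ (p3 ∨ p1) ∧ (p3 ∨ ¬p4 ∨ ¬p1)   [simplify]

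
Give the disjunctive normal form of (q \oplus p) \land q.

(q \oplus p) \land q
≡ (q \land \lnot p \lor \lnot q \land p) \land q   [expand \oplus]
≡ q \land \lnot p \land q \lor \lnot q \land p \land q   [distribute \land over \lor]
≡ q \land \lnot p   [simplify]

q \land \lnot p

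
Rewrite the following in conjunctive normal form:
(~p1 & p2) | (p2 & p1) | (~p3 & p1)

(~p1 & p2) | (p2 & p1) | (~p3 & p1)
= (~p1 | p2 | ~p3) & (~p1 | p2 | p1) & (~p1 | p1 | ~p3) & (~p1 | p1 | p1) & (p2 | p2 | ~p3) & (p2 | p2 | p1) & (p2 | p1 | ~p3) & (p2 | p1 | p1)   (distribute | over &)
= (p2 | ~p3) & (p2 | p1)   (simplify)

(p2 | ~p3) & (p2 | p1)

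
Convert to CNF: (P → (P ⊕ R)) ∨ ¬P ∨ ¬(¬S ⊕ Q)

(¬P ∨ ¬R ∨ S ∨ Q) ∧ (¬P ∨ ¬R ∨ ¬Q ∨ ¬S)

(P → (P ⊕ R)) ∨ ¬P ∨ ¬(¬S ⊕ Q)
≡ ¬P ∨ (P ⊕ R) ∨ ¬P ∨ ¬(¬S ⊕ Q)   [eliminate →]
≡ ¬P ∨ ((P ∨ R) ∧ ¬(P ∧ R)) ∨ ¬P ∨ ¬(¬S ⊕ Q)   [expand ⊕]
≡ ¬P ∨ ((P ∨ R) ∧ ¬(P ∧ R)) ∨ ¬P ∨ ¬((¬S ∨ Q) ∧ ¬(¬S ∧ Q))   [expand ⊕]
≡ ¬P ∨ ((P ∨ R) ∧ (¬P ∨ ¬R)) ∨ ¬P ∨ ¬((¬S ∨ Q) ∧ ¬(¬S ∧ Q))   [De Morgan]
≡ ¬P ∨ ((P ∨ R) ∧ (¬P ∨ ¬R)) ∨ ¬P ∨ ¬(¬S ∨ Q) ∨ ¬¬(¬S ∧ Q)   [De Morgan]
≡ ¬P ∨ ((P ∨ R) ∧ (¬P ∨ ¬R)) ∨ ¬P ∨ (¬¬S ∧ ¬Q) ∨ ¬¬(¬S ∧ Q)   [De Morgan]
≡ ¬P ∨ ((P ∨ R) ∧ (¬P ∨ ¬R)) ∨ ¬P ∨ (S ∧ ¬Q) ∨ ¬¬(¬S ∧ Q)   [double negation]
≡ ¬P ∨ ((P ∨ R) ∧ (¬P ∨ ¬R)) ∨ ¬P ∨ (S ∧ ¬Q) ∨ (¬S ∧ Q)   [double negation]
≡ (¬P ∨ P ∨ R ∨ ¬P ∨ S ∨ ¬S) ∧ (¬P ∨ P ∨ R ∨ ¬P ∨ S ∨ Q) ∧ (¬P ∨ P ∨ R ∨ ¬P ∨ ¬Q ∨ ¬S) ∧ (¬P ∨ P ∨ R ∨ ¬P ∨ ¬Q ∨ Q) ∧ (¬P ∨ ¬P ∨ ¬R ∨ ¬P ∨ S ∨ ¬S) ∧ (¬P ∨ ¬P ∨ ¬R ∨ ¬P ∨ S ∨ Q) ∧ (¬P ∨ ¬P ∨ ¬R ∨ ¬P ∨ ¬Q ∨ ¬S) ∧ (¬P ∨ ¬P ∨ ¬R ∨ ¬P ∨ ¬Q ∨ Q)   [distribute ∨ over ∧]
≡ (¬P ∨ ¬R ∨ S ∨ Q) ∧ (¬P ∨ ¬R ∨ ¬Q ∨ ¬S)   [simplify]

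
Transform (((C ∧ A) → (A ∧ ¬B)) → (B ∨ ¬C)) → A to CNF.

(¬B ∨ A) ∧ (C ∨ A)

(((C ∧ A) → (A ∧ ¬B)) → (B ∨ ¬C)) → A
≡ ¬(((C ∧ A) → (A ∧ ¬B)) → (B ∨ ¬C)) ∨ A   [eliminate →]
≡ ¬(¬((C ∧ A) → (A ∧ ¬B)) ∨ B ∨ ¬C) ∨ A   [eliminate →]
≡ ¬(¬(¬(C ∧ A) ∨ (A ∧ ¬B)) ∨ B ∨ ¬C) ∨ A   [eliminate →]
≡ (¬¬(¬(C ∧ A) ∨ (A ∧ ¬B)) ∧ ¬B ∧ ¬¬C) ∨ A   [De Morgan]
≡ ((¬(C ∧ A) ∨ (A ∧ ¬B)) ∧ ¬B ∧ ¬¬C) ∨ A   [double negation]
≡ ((¬C ∨ ¬A ∨ (A ∧ ¬B)) ∧ ¬B ∧ ¬¬C) ∨ A   [De Morgan]
≡ ((¬C ∨ ¬A ∨ (A ∧ ¬B)) ∧ ¬B ∧ C) ∨ A   [double negation]
≡ (¬C ∨ ¬A ∨ A ∨ A) ∧ (¬C ∨ ¬A ∨ ¬B ∨ A) ∧ (¬B ∨ A) ∧ (C ∨ A)   [distribute ∨ over ∧]
≡ (¬B ∨ A) ∧ (C ∨ A)   [simplify]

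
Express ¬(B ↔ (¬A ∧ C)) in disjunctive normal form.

¬(B ↔ (¬A ∧ C))
= ¬((B → (¬A ∧ C)) ∧ ((¬A ∧ C) → B))   — eliminate ↔
= ¬((¬B ∨ (¬A ∧ C)) ∧ ((¬A ∧ C) → B))   — eliminate →
= ¬((¬B ∨ (¬A ∧ C)) ∧ (¬(¬A ∧ C) ∨ B))   — eliminate →
= ¬(¬B ∨ (¬A ∧ C)) ∨ ¬(¬(¬A ∧ C) ∨ B)   — De Morgan
= (¬¬B ∧ ¬(¬A ∧ C)) ∨ ¬(¬(¬A ∧ C) ∨ B)   — De Morgan
= (B ∧ ¬(¬A ∧ C)) ∨ ¬(¬(¬A ∧ C) ∨ B)   — double negation
= (B ∧ (¬¬A ∨ ¬C)) ∨ ¬(¬(¬A ∧ C) ∨ B)   — De Morgan
= (B ∧ (A ∨ ¬C)) ∨ ¬(¬(¬A ∧ C) ∨ B)   — double negation
= (B ∧ (A ∨ ¬C)) ∨ (¬¬(¬A ∧ C) ∧ ¬B)   — De Morgan
= (B ∧ (A ∨ ¬C)) ∨ (¬A ∧ C ∧ ¬B)   — double negation
= (B ∧ A) ∨ (B ∧ ¬C) ∨ (¬A ∧ C ∧ ¬B)   — distribute ∧ over ∨

(B ∧ A) ∨ (B ∧ ¬C) ∨ (¬A ∧ C ∧ ¬B)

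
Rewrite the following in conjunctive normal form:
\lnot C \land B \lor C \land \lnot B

\lnot C \land B \lor C \land \lnot B
= (\lnot C \lor C) \land (\lnot C \lor \lnot B) \land (B \lor C) \land (B \lor \lnot B)   [distribute \lor over \land]
= (\lnot C \lor \lnot B) \land (B \lor C)   [simplify]

(\lnot C \lor \lnot B) \land (B \lor C)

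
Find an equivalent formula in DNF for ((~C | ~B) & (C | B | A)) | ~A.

((~C | ~B) & (C | B | A)) | ~A
= (~C & C) | (~C & B) | (~C & A) | (~B & C) | (~B & B) | (~B & A) | ~A   — distribute & over |
= (~C & B) | (~C & A) | (~B & C) | (~B & A) | ~A   — simplify

(~C & B) | (~C & A) | (~B & C) | (~B & A) | ~A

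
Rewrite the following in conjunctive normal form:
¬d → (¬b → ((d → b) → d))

¬d → (¬b → ((d → b) → d))
= ¬¬d ∨ (¬b → ((d → b) → d))
= ¬¬d ∨ ¬¬b ∨ ((d → b) → d)
= ¬¬d ∨ ¬¬b ∨ ¬(d → b) ∨ d
= ¬¬d ∨ ¬¬b ∨ ¬(¬d ∨ b) ∨ d
= d ∨ ¬¬b ∨ ¬(¬d ∨ b) ∨ d
= d ∨ b ∨ ¬(¬d ∨ b) ∨ d
= d ∨ b ∨ (¬¬d ∧ ¬b) ∨ d
= d ∨ b ∨ (d ∧ ¬b) ∨ d
= (d ∨ b ∨ d ∨ d) ∧ (d ∨ b ∨ ¬b ∨ d)
= d ∨ b

d ∨ b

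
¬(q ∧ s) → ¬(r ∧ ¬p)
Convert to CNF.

¬(q ∧ s) → ¬(r ∧ ¬p)
⇔ ¬¬(q ∧ s) ∨ ¬(r ∧ ¬p)   (eliminate →)
⇔ (q ∧ s) ∨ ¬(r ∧ ¬p)   (double negation)
⇔ (q ∧ s) ∨ ¬r ∨ ¬¬p   (De Morgan)
⇔ (q ∧ s) ∨ ¬r ∨ p   (double negation)
⇔ (q ∨ ¬r ∨ p) ∧ (s ∨ ¬r ∨ p)   (distribute ∨ over ∧)

(q ∨ ¬r ∨ p) ∧ (s ∨ ¬r ∨ p)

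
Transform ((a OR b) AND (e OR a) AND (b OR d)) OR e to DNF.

((a OR b) AND (e OR a) AND (b OR d)) OR e
= (a AND e AND b) OR (a AND e AND d) OR (a AND a AND b) OR (a AND a AND d) OR (b AND e AND b) OR (b AND e AND d) OR (b AND a AND b) OR (b AND a AND d) OR e   — distribute AND over OR
= (a AND b) OR (a AND d) OR e   — simplify

(a AND b) OR (a AND d) OR e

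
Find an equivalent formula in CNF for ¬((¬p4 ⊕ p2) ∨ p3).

¬((¬p4 ⊕ p2) ∨ p3)
≡ ¬((¬p4 ∨ p2) ∧ ¬(¬p4 ∧ p2) ∨ p3)
≡ ¬((¬p4 ∨ p2) ∧ ¬(¬p4 ∧ p2)) ∧ ¬p3
≡ (¬(¬p4 ∨ p2) ∨ ¬¬(¬p4 ∧ p2)) ∧ ¬p3
≡ (¬¬p4 ∧ ¬p2 ∨ ¬¬(¬p4 ∧ p2)) ∧ ¬p3
≡ (p4 ∧ ¬p2 ∨ ¬¬(¬p4 ∧ p2)) ∧ ¬p3
≡ (p4 ∧ ¬p2 ∨ ¬p4 ∧ p2) ∧ ¬p3
≡ (p4 ∨ ¬p4) ∧ (p4 ∨ p2) ∧ (¬p2 ∨ ¬p4) ∧ (¬p2 ∨ p2) ∧ ¬p3
≡ (p4 ∨ p2) ∧ (¬p2 ∨ ¬p4) ∧ ¬p3

(p4 ∨ p2) ∧ (¬p2 ∨ ¬p4) ∧ ¬p3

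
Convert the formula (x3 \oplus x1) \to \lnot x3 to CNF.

\lnot x3 \lor x1

(x3 \oplus x1) \to \lnot x3
= \lnot (x3 \oplus x1) \lor \lnot x3   [eliminate \to]
= \lnot ((x3 \lor x1) \land \lnot (x3 \land x1)) \lor \lnot x3   [expand \oplus]
= \lnot (x3 \lor x1) \lor \lnot \lnot (x3 \land x1) \lor \lnot x3   [De Morgan]
= (\lnot x3 \land \lnot x1) \lor \lnot \lnot (x3 \land x1) \lor \lnot x3   [De Morgan]
= (\lnot x3 \land \lnot x1) \lor (x3 \land x1) \lor \lnot x3   [double negation]
= (\lnot x3 \lor x3 \lor \lnot x3) \land (\lnot x3 \lor x1 \lor \lnot x3) \land (\lnot x1 \lor x3 \lor \lnot x3) \land (\lnot x1 \lor x1 \lor \lnot x3)   [distribute \lor over \land]
= \lnot x3 \lor x1   [simplify]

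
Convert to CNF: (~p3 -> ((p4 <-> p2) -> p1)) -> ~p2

(~p3 -> ((p4 <-> p2) -> p1)) -> ~p2
⇔ ~(~p3 -> ((p4 <-> p2) -> p1)) | ~p2   [eliminate ->]
⇔ ~(~~p3 | ((p4 <-> p2) -> p1)) | ~p2   [eliminate ->]
⇔ ~(~~p3 | ~(p4 <-> p2) | p1) | ~p2   [eliminate ->]
⇔ ~(~~p3 | ~((p4 -> p2) & (p2 -> p4)) | p1) | ~p2   [eliminate <->]
⇔ ~(~~p3 | ~((~p4 | p2) & (p2 -> p4)) | p1) | ~p2   [eliminate ->]
⇔ ~(~~p3 | ~((~p4 | p2) & (~p2 | p4)) | p1) | ~p2   [eliminate ->]
⇔ (~~~p3 & ~~((~p4 | p2) & (~p2 | p4)) & ~p1) | ~p2   [De Morgan]
⇔ (~p3 & ~~((~p4 | p2) & (~p2 | p4)) & ~p1) | ~p2   [double negation]
⇔ (~p3 & (~p4 | p2) & (~p2 | p4) & ~p1) | ~p2   [double negation]
⇔ (~p3 | ~p2) & (~p4 | p2 | ~p2) & (~p2 | p4 | ~p2) & (~p1 | ~p2)   [distribute | over &]
⇔ (~p3 | ~p2) & (~p2 | p4) & (~p1 | ~p2)   [simplify]

(~p3 | ~p2) & (~p2 | p4) & (~p1 | ~p2)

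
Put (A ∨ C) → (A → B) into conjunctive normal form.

¬A ∨ B

(A ∨ C) → (A → B)
⇔ ¬(A ∨ C) ∨ (A → B)   [eliminate →]
⇔ ¬(A ∨ C) ∨ ¬A ∨ B   [eliminate →]
⇔ (¬A ∧ ¬C) ∨ ¬A ∨ B   [De Morgan]
⇔ (¬A ∨ ¬A ∨ B) ∧ (¬C ∨ ¬A ∨ B)   [distribute ∨ over ∧]
⇔ ¬A ∨ B   [simplify]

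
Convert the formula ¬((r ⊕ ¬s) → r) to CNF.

(r ∨ ¬s) ∧ ¬r

¬((r ⊕ ¬s) → r)
≡ ¬(¬(r ⊕ ¬s) ∨ r)   (eliminate →)
≡ ¬(¬((r ∨ ¬s) ∧ ¬(r ∧ ¬s)) ∨ r)   (expand ⊕)
≡ ¬¬((r ∨ ¬s) ∧ ¬(r ∧ ¬s)) ∧ ¬r   (De Morgan)
≡ (r ∨ ¬s) ∧ ¬(r ∧ ¬s) ∧ ¬r   (double negation)
≡ (r ∨ ¬s) ∧ (¬r ∨ ¬¬s) ∧ ¬r   (De Morgan)
≡ (r ∨ ¬s) ∧ (¬r ∨ s) ∧ ¬r   (double negation)
≡ (r ∨ ¬s) ∧ ¬r   (simplify)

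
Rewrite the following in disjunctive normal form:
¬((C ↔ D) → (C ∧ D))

¬C ∧ ¬D

¬((C ↔ D) → (C ∧ D))
≡ ¬(¬(C ↔ D) ∨ (C ∧ D))   — eliminate →
≡ ¬(¬((C → D) ∧ (D → C)) ∨ (C ∧ D))   — eliminate ↔
≡ ¬(¬((¬C ∨ D) ∧ (D → C)) ∨ (C ∧ D))   — eliminate →
≡ ¬(¬((¬C ∨ D) ∧ (¬D ∨ C)) ∨ (C ∧ D))   — eliminate →
≡ ¬¬((¬C ∨ D) ∧ (¬D ∨ C)) ∧ ¬(C ∧ D)   — De Morgan
≡ (¬C ∨ D) ∧ (¬D ∨ C) ∧ ¬(C ∧ D)   — double negation
≡ (¬C ∨ D) ∧ (¬D ∨ C) ∧ (¬C ∨ ¬D)   — De Morgan
≡ (¬C ∧ ¬D ∧ ¬C) ∨ (¬C ∧ ¬D ∧ ¬D) ∨ (¬C ∧ C ∧ ¬C) ∨ (¬C ∧ C ∧ ¬D) ∨ (D ∧ ¬D ∧ ¬C) ∨ (D ∧ ¬D ∧ ¬D) ∨ (D ∧ C ∧ ¬C) ∨ (D ∧ C ∧ ¬D)   — distribute ∧ over ∨
≡ ¬C ∧ ¬D   — simplify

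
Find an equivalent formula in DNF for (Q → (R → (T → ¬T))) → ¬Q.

(Q → (R → (T → ¬T))) → ¬Q
⇔ ¬(Q → (R → (T → ¬T))) ∨ ¬Q   [eliminate →]
⇔ ¬(¬Q ∨ (R → (T → ¬T))) ∨ ¬Q   [eliminate →]
⇔ ¬(¬Q ∨ ¬R ∨ (T → ¬T)) ∨ ¬Q   [eliminate →]
⇔ ¬(¬Q ∨ ¬R ∨ ¬T ∨ ¬T) ∨ ¬Q   [eliminate →]
⇔ (¬¬Q ∧ ¬¬R ∧ ¬¬T ∧ ¬¬T) ∨ ¬Q   [De Morgan]
⇔ (Q ∧ ¬¬R ∧ ¬¬T ∧ ¬¬T) ∨ ¬Q   [double negation]
⇔ (Q ∧ R ∧ ¬¬T ∧ ¬¬T) ∨ ¬Q   [double negation]
⇔ (Q ∧ R ∧ T ∧ ¬¬T) ∨ ¬Q   [double negation]
⇔ (Q ∧ R ∧ T ∧ T) ∨ ¬Q   [double negation]
⇔ (Q ∧ R ∧ T) ∨ ¬Q   [simplify]

(Q ∧ R ∧ T) ∨ ¬Q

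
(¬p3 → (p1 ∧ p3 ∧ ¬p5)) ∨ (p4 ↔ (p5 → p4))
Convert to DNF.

p3 ∨ (¬p4 ∧ p5) ∨ p4

(¬p3 → (p1 ∧ p3 ∧ ¬p5)) ∨ (p4 ↔ (p5 → p4))
⇔ ¬¬p3 ∨ (p1 ∧ p3 ∧ ¬p5) ∨ (p4 ↔ (p5 → p4))   [eliminate →]
⇔ ¬¬p3 ∨ (p1 ∧ p3 ∧ ¬p5) ∨ ((p4 → (p5 → p4)) ∧ ((p5 → p4) → p4))   [eliminate ↔]
⇔ ¬¬p3 ∨ (p1 ∧ p3 ∧ ¬p5) ∨ ((¬p4 ∨ (p5 → p4)) ∧ ((p5 → p4) → p4))   [eliminate →]
⇔ ¬¬p3 ∨ (p1 ∧ p3 ∧ ¬p5) ∨ ((¬p4 ∨ ¬p5 ∨ p4) ∧ ((p5 → p4) → p4))   [eliminate →]
⇔ ¬¬p3 ∨ (p1 ∧ p3 ∧ ¬p5) ∨ ((¬p4 ∨ ¬p5 ∨ p4) ∧ (¬(p5 → p4) ∨ p4))   [eliminate →]
⇔ ¬¬p3 ∨ (p1 ∧ p3 ∧ ¬p5) ∨ ((¬p4 ∨ ¬p5 ∨ p4) ∧ (¬(¬p5 ∨ p4) ∨ p4))   [eliminate →]
⇔ p3 ∨ (p1 ∧ p3 ∧ ¬p5) ∨ ((¬p4 ∨ ¬p5 ∨ p4) ∧ (¬(¬p5 ∨ p4) ∨ p4))   [double negation]
⇔ p3 ∨ (p1 ∧ p3 ∧ ¬p5) ∨ ((¬p4 ∨ ¬p5 ∨ p4) ∧ ((¬¬p5 ∧ ¬p4) ∨ p4))   [De Morgan]
⇔ p3 ∨ (p1 ∧ p3 ∧ ¬p5) ∨ ((¬p4 ∨ ¬p5 ∨ p4) ∧ ((p5 ∧ ¬p4) ∨ p4))   [double negation]
⇔ p3 ∨ (p1 ∧ p3 ∧ ¬p5) ∨ (¬p4 ∧ p5 ∧ ¬p4) ∨ (¬p4 ∧ p4) ∨ (¬p5 ∧ p5 ∧ ¬p4) ∨ (¬p5 ∧ p4) ∨ (p4 ∧ p5 ∧ ¬p4) ∨ (p4 ∧ p4)   [distribute ∧ over ∨]
⇔ p3 ∨ (¬p4 ∧ p5) ∨ p4   [simplify]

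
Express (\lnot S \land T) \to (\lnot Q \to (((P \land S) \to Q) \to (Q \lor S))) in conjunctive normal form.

(\lnot S \land T) \to (\lnot Q \to (((P \land S) \to Q) \to (Q \lor S)))
= \lnot (\lnot S \land T) \lor (\lnot Q \to (((P \land S) \to Q) \to (Q \lor S)))   [eliminate \to]
= \lnot (\lnot S \land T) \lor \lnot \lnot Q \lor (((P \land S) \to Q) \to (Q \lor S))   [eliminate \to]
= \lnot (\lnot S \land T) \lor \lnot \lnot Q \lor \lnot ((P \land S) \to Q) \lor Q \lor S   [eliminate \to]
= \lnot (\lnot S \land T) \lor \lnot \lnot Q \lor \lnot (\lnot (P \land S) \lor Q) \lor Q \lor S   [eliminate \to]
= \lnot \lnot S \lor \lnot T \lor \lnot \lnot Q \lor \lnot (\lnot (P \land S) \lor Q) \lor Q \lor S   [De Morgan]
= S \lor \lnot T \lor \lnot \lnot Q \lor \lnot (\lnot (P \land S) \lor Q) \lor Q \lor S   [double negation]
= S \lor \lnot T \lor Q \lor \lnot (\lnot (P \land S) \lor Q) \lor Q \lor S   [double negation]
= S \lor \lnot T \lor Q \lor (\lnot \lnot (P \land S) \land \lnot Q) \lor Q \lor S   [De Morgan]
= S \lor \lnot T \lor Q \lor (P \land S \land \lnot Q) \lor Q \lor S   [double negation]
= (S \lor \lnot T \lor Q \lor P \lor Q \lor S) \land (S \lor \lnot T \lor Q \lor S \lor Q \lor S) \land (S \lor \lnot T \lor Q \lor \lnot Q \lor Q \lor S)   [distribute \lor over \land]
= S \lor \lnot T \lor Q   [simplify]

S \lor \lnot T \lor Q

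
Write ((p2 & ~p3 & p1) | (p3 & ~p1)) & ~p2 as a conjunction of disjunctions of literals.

((p2 & ~p3 & p1) | (p3 & ~p1)) & ~p2
= (p2 | p3) & (p2 | ~p1) & (~p3 | p3) & (~p3 | ~p1) & (p1 | p3) & (p1 | ~p1) & ~p2   — distribute | over &
= (p2 | p3) & (p2 | ~p1) & (~p3 | ~p1) & (p1 | p3) & ~p2   — simplify

(p2 | p3) & (p2 | ~p1) & (~p3 | ~p1) & (p1 | p3) & ~p2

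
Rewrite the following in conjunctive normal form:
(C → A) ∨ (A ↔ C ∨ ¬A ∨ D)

¬C ∨ A

(C → A) ∨ (A ↔ C ∨ ¬A ∨ D)
= ¬C ∨ A ∨ (A ↔ C ∨ ¬A ∨ D)   [eliminate →]
= ¬C ∨ A ∨ (A → C ∨ ¬A ∨ D) ∧ (C ∨ ¬A ∨ D → A)   [eliminate ↔]
= ¬C ∨ A ∨ (¬A ∨ C ∨ ¬A ∨ D) ∧ (C ∨ ¬A ∨ D → A)   [eliminate →]
= ¬C ∨ A ∨ (¬A ∨ C ∨ ¬A ∨ D) ∧ (¬(C ∨ ¬A ∨ D) ∨ A)   [eliminate →]
= ¬C ∨ A ∨ (¬A ∨ C ∨ ¬A ∨ D) ∧ (¬C ∧ ¬¬A ∧ ¬D ∨ A)   [De Morgan]
= ¬C ∨ A ∨ (¬A ∨ C ∨ ¬A ∨ D) ∧ (¬C ∧ A ∧ ¬D ∨ A)   [double negation]
= (¬C ∨ A ∨ ¬A ∨ C ∨ ¬A ∨ D) ∧ (¬C ∨ A ∨ ¬C ∨ A) ∧ (¬C ∨ A ∨ A ∨ A) ∧ (¬C ∨ A ∨ ¬D ∨ A)   [distribute ∨ over ∧]
= ¬C ∨ A   [simplify]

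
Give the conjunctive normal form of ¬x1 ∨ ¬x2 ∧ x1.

¬x1 ∨ ¬x2

¬x1 ∨ ¬x2 ∧ x1
= (¬x1 ∨ ¬x2) ∧ (¬x1 ∨ x1)   (distribute ∨ over ∧)
= ¬x1 ∨ ¬x2   (simplify)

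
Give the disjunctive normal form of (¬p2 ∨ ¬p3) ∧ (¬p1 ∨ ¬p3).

(¬p2 ∧ ¬p1) ∨ ¬p3

(¬p2 ∨ ¬p3) ∧ (¬p1 ∨ ¬p3)
⇔ (¬p2 ∧ ¬p1) ∨ (¬p2 ∧ ¬p3) ∨ (¬p3 ∧ ¬p1) ∨ (¬p3 ∧ ¬p3)   (distribute ∧ over ∨)
⇔ (¬p2 ∧ ¬p1) ∨ ¬p3   (simplify)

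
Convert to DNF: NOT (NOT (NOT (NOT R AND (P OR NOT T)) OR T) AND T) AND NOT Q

(R AND NOT Q) OR (T AND NOT Q) OR (NOT T AND NOT Q)

NOT (NOT (NOT (NOT R AND (P OR NOT T)) OR T) AND T) AND NOT Q
≡ (NOT NOT (NOT (NOT R AND (P OR NOT T)) OR T) OR NOT T) AND NOT Q   [De Morgan]
≡ (NOT (NOT R AND (P OR NOT T)) OR T OR NOT T) AND NOT Q   [double negation]
≡ (NOT NOT R OR NOT (P OR NOT T) OR T OR NOT T) AND NOT Q   [De Morgan]
≡ (R OR NOT (P OR NOT T) OR T OR NOT T) AND NOT Q   [double negation]
≡ (R OR (NOT P AND NOT NOT T) OR T OR NOT T) AND NOT Q   [De Morgan]
≡ (R OR (NOT P AND T) OR T OR NOT T) AND NOT Q   [double negation]
≡ (R AND NOT Q) OR (NOT P AND T AND NOT Q) OR (T AND NOT Q) OR (NOT T AND NOT Q)   [distribute AND over OR]
≡ (R AND NOT Q) OR (T AND NOT Q) OR (NOT T AND NOT Q)   [simplify]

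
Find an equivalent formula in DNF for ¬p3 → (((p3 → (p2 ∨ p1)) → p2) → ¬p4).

p3 ∨ (¬p3 ∧ ¬p2) ∨ (p1 ∧ ¬p2) ∨ ¬p4

¬p3 → (((p3 → (p2 ∨ p1)) → p2) → ¬p4)
⇔ ¬¬p3 ∨ (((p3 → (p2 ∨ p1)) → p2) → ¬p4)
⇔ ¬¬p3 ∨ ¬((p3 → (p2 ∨ p1)) → p2) ∨ ¬p4
⇔ ¬¬p3 ∨ ¬(¬(p3 → (p2 ∨ p1)) ∨ p2) ∨ ¬p4
⇔ ¬¬p3 ∨ ¬(¬(¬p3 ∨ p2 ∨ p1) ∨ p2) ∨ ¬p4
⇔ p3 ∨ ¬(¬(¬p3 ∨ p2 ∨ p1) ∨ p2) ∨ ¬p4
⇔ p3 ∨ (¬¬(¬p3 ∨ p2 ∨ p1) ∧ ¬p2) ∨ ¬p4
⇔ p3 ∨ ((¬p3 ∨ p2 ∨ p1) ∧ ¬p2) ∨ ¬p4
⇔ p3 ∨ (¬p3 ∧ ¬p2) ∨ (p2 ∧ ¬p2) ∨ (p1 ∧ ¬p2) ∨ ¬p4
⇔ p3 ∨ (¬p3 ∧ ¬p2) ∨ (p1 ∧ ¬p2) ∨ ¬p4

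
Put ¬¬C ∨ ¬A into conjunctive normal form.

C ∨ ¬A

¬¬C ∨ ¬A
≡ C ∨ ¬A   [double negation]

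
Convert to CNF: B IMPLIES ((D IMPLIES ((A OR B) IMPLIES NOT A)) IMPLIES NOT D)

B IMPLIES ((D IMPLIES ((A OR B) IMPLIES NOT A)) IMPLIES NOT D)
≡ NOT B OR ((D IMPLIES ((A OR B) IMPLIES NOT A)) IMPLIES NOT D)   — eliminate IMPLIES
≡ NOT B OR NOT (D IMPLIES ((A OR B) IMPLIES NOT A)) OR NOT D   — eliminate IMPLIES
≡ NOT B OR NOT (NOT D OR ((A OR B) IMPLIES NOT A)) OR NOT D   — eliminate IMPLIES
≡ NOT B OR NOT (NOT D OR NOT (A OR B) OR NOT A) OR NOT D   — eliminate IMPLIES
≡ NOT B OR (NOT NOT D AND NOT NOT (A OR B) AND NOT NOT A) OR NOT D   — De Morgan
≡ NOT B OR (D AND NOT NOT (A OR B) AND NOT NOT A) OR NOT D   — double negation
≡ NOT B OR (D AND (A OR B) AND NOT NOT A) OR NOT D   — double negation
≡ NOT B OR (D AND (A OR B) AND A) OR NOT D   — double negation
≡ (NOT B OR D OR NOT D) AND (NOT B OR A OR B OR NOT D) AND (NOT B OR A OR NOT D)   — distribute OR over AND
≡ NOT B OR A OR NOT D   — simplify

NOT B OR A OR NOT D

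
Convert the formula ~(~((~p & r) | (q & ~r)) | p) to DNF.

(~p & r) | (q & ~r & ~p)

~(~((~p & r) | (q & ~r)) | p)
= ~~((~p & r) | (q & ~r)) & ~p   — De Morgan
= ((~p & r) | (q & ~r)) & ~p   — double negation
= (~p & r & ~p) | (q & ~r & ~p)   — distribute & over |
= (~p & r) | (q & ~r & ~p)   — simplify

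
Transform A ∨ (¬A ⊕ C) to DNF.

A ∨ ¬A ∧ ¬C

A ∨ (¬A ⊕ C)
= A ∨ ¬A ∧ ¬C ∨ ¬¬A ∧ C   — expand ⊕
= A ∨ ¬A ∧ ¬C ∨ A ∧ C   — double negation
= A ∨ ¬A ∧ ¬C   — simplify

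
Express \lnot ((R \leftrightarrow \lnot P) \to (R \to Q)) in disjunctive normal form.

\lnot ((R \leftrightarrow \lnot P) \to (R \to Q))
= \lnot (\lnot (R \leftrightarrow \lnot P) \lor (R \to Q))   [eliminate \to]
= \lnot (\lnot ((R \to \lnot P) \land (\lnot P \to R)) \lor (R \to Q))   [eliminate \leftrightarrow]
= \lnot (\lnot ((\lnot R \lor \lnot P) \land (\lnot P \to R)) \lor (R \to Q))   [eliminate \to]
= \lnot (\lnot ((\lnot R \lor \lnot P) \land (\lnot \lnot P \lor R)) \lor (R \to Q))   [eliminate \to]
= \lnot (\lnot ((\lnot R \lor \lnot P) \land (\lnot \lnot P \lor R)) \lor \lnot R \lor Q)   [eliminate \to]
= \lnot \lnot ((\lnot R \lor \lnot P) \land (\lnot \lnot P \lor R)) \land \lnot \lnot R \land \lnot Q   [De Morgan]
= (\lnot R \lor \lnot P) \land (\lnot \lnot P \lor R) \land \lnot \lnot R \land \lnot Q   [double negation]
= (\lnot R \lor \lnot P) \land (P \lor R) \land \lnot \lnot R \land \lnot Q   [double negation]
= (\lnot R \lor \lnot P) \land (P \lor R) \land R \land \lnot Q   [double negation]
= (\lnot R \land P \land R \land \lnot Q) \lor (\lnot R \land R \land R \land \lnot Q) \lor (\lnot P \land P \land R \land \lnot Q) \lor (\lnot P \land R \land R \land \lnot Q)   [distribute \land over \lor]
= \lnot P \land R \land \lnot Q   [simplify]

\lnot P \land R \land \lnot Q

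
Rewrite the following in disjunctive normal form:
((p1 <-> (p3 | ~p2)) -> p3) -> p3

((p1 <-> (p3 | ~p2)) -> p3) -> p3
= ~((p1 <-> (p3 | ~p2)) -> p3) | p3   [eliminate ->]
= ~(~(p1 <-> (p3 | ~p2)) | p3) | p3   [eliminate ->]
= ~(~((p1 -> (p3 | ~p2)) & ((p3 | ~p2) -> p1)) | p3) | p3   [eliminate <->]
= ~(~((~p1 | p3 | ~p2) & ((p3 | ~p2) -> p1)) | p3) | p3   [eliminate ->]
= ~(~((~p1 | p3 | ~p2) & (~(p3 | ~p2) | p1)) | p3) | p3   [eliminate ->]
= (~~((~p1 | p3 | ~p2) & (~(p3 | ~p2) | p1)) & ~p3) | p3   [De Morgan]
= ((~p1 | p3 | ~p2) & (~(p3 | ~p2) | p1) & ~p3) | p3   [double negation]
= ((~p1 | p3 | ~p2) & ((~p3 & ~~p2) | p1) & ~p3) | p3   [De Morgan]
= ((~p1 | p3 | ~p2) & ((~p3 & p2) | p1) & ~p3) | p3   [double negation]
= (~p1 & ~p3 & p2 & ~p3) | (~p1 & p1 & ~p3) | (p3 & ~p3 & p2 & ~p3) | (p3 & p1 & ~p3) | (~p2 & ~p3 & p2 & ~p3) | (~p2 & p1 & ~p3) | p3   [distribute & over |]
= (~p1 & ~p3 & p2) | (~p2 & p1 & ~p3) | p3   [simplify]

(~p1 & ~p3 & p2) | (~p2 & p1 & ~p3) | p3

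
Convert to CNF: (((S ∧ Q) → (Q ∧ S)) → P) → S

¬P ∨ S

(((S ∧ Q) → (Q ∧ S)) → P) → S
⇔ ¬(((S ∧ Q) → (Q ∧ S)) → P) ∨ S   [eliminate →]
⇔ ¬(¬((S ∧ Q) → (Q ∧ S)) ∨ P) ∨ S   [eliminate →]
⇔ ¬(¬(¬(S ∧ Q) ∨ (Q ∧ S)) ∨ P) ∨ S   [eliminate →]
⇔ (¬¬(¬(S ∧ Q) ∨ (Q ∧ S)) ∧ ¬P) ∨ S   [De Morgan]
⇔ ((¬(S ∧ Q) ∨ (Q ∧ S)) ∧ ¬P) ∨ S   [double negation]
⇔ ((¬S ∨ ¬Q ∨ (Q ∧ S)) ∧ ¬P) ∨ S   [De Morgan]
⇔ (¬S ∨ ¬Q ∨ Q ∨ S) ∧ (¬S ∨ ¬Q ∨ S ∨ S) ∧ (¬P ∨ S)   [distribute ∨ over ∧]
⇔ ¬P ∨ S   [simplify]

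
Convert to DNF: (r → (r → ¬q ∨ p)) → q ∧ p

r ∧ q ∧ ¬p ∨ q ∧ p

(r → (r → ¬q ∨ p)) → q ∧ p
⇔ ¬(r → (r → ¬q ∨ p)) ∨ q ∧ p   — eliminate →
⇔ ¬(¬r ∨ (r → ¬q ∨ p)) ∨ q ∧ p   — eliminate →
⇔ ¬(¬r ∨ ¬r ∨ ¬q ∨ p) ∨ q ∧ p   — eliminate →
⇔ ¬¬r ∧ ¬¬r ∧ ¬¬q ∧ ¬p ∨ q ∧ p   — De Morgan
⇔ r ∧ ¬¬r ∧ ¬¬q ∧ ¬p ∨ q ∧ p   — double negation
⇔ r ∧ r ∧ ¬¬q ∧ ¬p ∨ q ∧ p   — double negation
⇔ r ∧ r ∧ q ∧ ¬p ∨ q ∧ p   — double negation
⇔ r ∧ q ∧ ¬p ∨ q ∧ p   — simplify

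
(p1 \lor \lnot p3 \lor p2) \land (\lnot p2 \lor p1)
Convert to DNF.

(p1 \lor \lnot p3 \lor p2) \land (\lnot p2 \lor p1)
≡ (p1 \land \lnot p2) \lor (p1 \land p1) \lor (\lnot p3 \land \lnot p2) \lor (\lnot p3 \land p1) \lor (p2 \land \lnot p2) \lor (p2 \land p1)   — distribute \land over \lor
≡ p1 \lor (\lnot p3 \land \lnot p2)   — simplify

p1 \lor (\lnot p3 \land \lnot p2)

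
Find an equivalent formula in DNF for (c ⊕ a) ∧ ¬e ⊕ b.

c ∧ ¬a ∧ ¬e ∧ ¬b ∨ ¬c ∧ a ∧ ¬e ∧ ¬b ∨ ¬c ∧ ¬a ∧ b ∨ a ∧ c ∧ b ∨ e ∧ b

(c ⊕ a) ∧ ¬e ⊕ b
≡ (c ⊕ a) ∧ ¬e ∧ ¬b ∨ ¬((c ⊕ a) ∧ ¬e) ∧ b   [expand ⊕]
≡ (c ∧ ¬a ∨ ¬c ∧ a) ∧ ¬e ∧ ¬b ∨ ¬((c ⊕ a) ∧ ¬e) ∧ b   [expand ⊕]
≡ (c ∧ ¬a ∨ ¬c ∧ a) ∧ ¬e ∧ ¬b ∨ ¬((c ∧ ¬a ∨ ¬c ∧ a) ∧ ¬e) ∧ b   [expand ⊕]
≡ (c ∧ ¬a ∨ ¬c ∧ a) ∧ ¬e ∧ ¬b ∨ (¬(c ∧ ¬a ∨ ¬c ∧ a) ∨ ¬¬e) ∧ b   [De Morgan]
≡ (c ∧ ¬a ∨ ¬c ∧ a) ∧ ¬e ∧ ¬b ∨ (¬(c ∧ ¬a) ∧ ¬(¬c ∧ a) ∨ ¬¬e) ∧ b   [De Morgan]
≡ (c ∧ ¬a ∨ ¬c ∧ a) ∧ ¬e ∧ ¬b ∨ ((¬c ∨ ¬¬a) ∧ ¬(¬c ∧ a) ∨ ¬¬e) ∧ b   [De Morgan]
≡ (c ∧ ¬a ∨ ¬c ∧ a) ∧ ¬e ∧ ¬b ∨ ((¬c ∨ a) ∧ ¬(¬c ∧ a) ∨ ¬¬e) ∧ b   [double negation]
≡ (c ∧ ¬a ∨ ¬c ∧ a) ∧ ¬e ∧ ¬b ∨ ((¬c ∨ a) ∧ (¬¬c ∨ ¬a) ∨ ¬¬e) ∧ b   [De Morgan]
≡ (c ∧ ¬a ∨ ¬c ∧ a) ∧ ¬e ∧ ¬b ∨ ((¬c ∨ a) ∧ (c ∨ ¬a) ∨ ¬¬e) ∧ b   [double negation]
≡ (c ∧ ¬a ∨ ¬c ∧ a) ∧ ¬e ∧ ¬b ∨ ((¬c ∨ a) ∧ (c ∨ ¬a) ∨ e) ∧ b   [double negation]
≡ c ∧ ¬a ∧ ¬e ∧ ¬b ∨ ¬c ∧ a ∧ ¬e ∧ ¬b ∨ ¬c ∧ c ∧ b ∨ ¬c ∧ ¬a ∧ b ∨ a ∧ c ∧ b ∨ a ∧ ¬a ∧ b ∨ e ∧ b   [distribute ∧ over ∨]
≡ c ∧ ¬a ∧ ¬e ∧ ¬b ∨ ¬c ∧ a ∧ ¬e ∧ ¬b ∨ ¬c ∧ ¬a ∧ b ∨ a ∧ c ∧ b ∨ e ∧ b   [simplify]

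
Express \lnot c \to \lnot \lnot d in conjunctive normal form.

\lnot c \to \lnot \lnot d
⇔ \lnot \lnot c \lor \lnot \lnot d
⇔ c \lor \lnot \lnot d
⇔ c \lor d

c \lor d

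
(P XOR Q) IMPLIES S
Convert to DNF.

(P XOR Q) IMPLIES S
= NOT (P XOR Q) OR S   [eliminate IMPLIES]
= NOT ((P AND NOT Q) OR (NOT P AND Q)) OR S   [expand XOR]
= (NOT (P AND NOT Q) AND NOT (NOT P AND Q)) OR S   [De Morgan]
= ((NOT P OR NOT NOT Q) AND NOT (NOT P AND Q)) OR S   [De Morgan]
= ((NOT P OR Q) AND NOT (NOT P AND Q)) OR S   [double negation]
= ((NOT P OR Q) AND (NOT NOT P OR NOT Q)) OR S   [De Morgan]
= ((NOT P OR Q) AND (P OR NOT Q)) OR S   [double negation]
= (NOT P AND P) OR (NOT P AND NOT Q) OR (Q AND P) OR (Q AND NOT Q) OR S   [distribute AND over OR]
= (NOT P AND NOT Q) OR (Q AND P) OR S   [simplify]

(NOT P AND NOT Q) OR (Q AND P) OR S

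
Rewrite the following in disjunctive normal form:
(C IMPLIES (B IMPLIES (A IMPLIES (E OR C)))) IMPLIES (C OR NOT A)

(C IMPLIES (B IMPLIES (A IMPLIES (E OR C)))) IMPLIES (C OR NOT A)
⇔ NOT (C IMPLIES (B IMPLIES (A IMPLIES (E OR C)))) OR C OR NOT A
⇔ NOT (NOT C OR (B IMPLIES (A IMPLIES (E OR C)))) OR C OR NOT A
⇔ NOT (NOT C OR NOT B OR (A IMPLIES (E OR C))) OR C OR NOT A
⇔ NOT (NOT C OR NOT B OR NOT A OR E OR C) OR C OR NOT A
⇔ (NOT NOT C AND NOT NOT B AND NOT NOT A AND NOT E AND NOT C) OR C OR NOT A
⇔ (C AND NOT NOT B AND NOT NOT A AND NOT E AND NOT C) OR C OR NOT A
⇔ (C AND B AND NOT NOT A AND NOT E AND NOT C) OR C OR NOT A
⇔ (C AND B AND A AND NOT E AND NOT C) OR C OR NOT A
⇔ C OR NOT A

C OR NOT A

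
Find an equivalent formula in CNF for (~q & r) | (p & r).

(~q & r) | (p & r)
= (~q | p) & (~q | r) & (r | p) & (r | r)   (distribute | over &)
= (~q | p) & r   (simplify)

(~q | p) & r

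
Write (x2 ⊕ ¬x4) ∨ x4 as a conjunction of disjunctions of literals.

¬x2 ∨ x4

(x2 ⊕ ¬x4) ∨ x4
⇔ ((x2 ∨ ¬x4) ∧ ¬(x2 ∧ ¬x4)) ∨ x4   (expand ⊕)
⇔ ((x2 ∨ ¬x4) ∧ (¬x2 ∨ ¬¬x4)) ∨ x4   (De Morgan)
⇔ ((x2 ∨ ¬x4) ∧ (¬x2 ∨ x4)) ∨ x4   (double negation)
⇔ (x2 ∨ ¬x4 ∨ x4) ∧ (¬x2 ∨ x4 ∨ x4)   (distribute ∨ over ∧)
⇔ ¬x2 ∨ x4   (simplify)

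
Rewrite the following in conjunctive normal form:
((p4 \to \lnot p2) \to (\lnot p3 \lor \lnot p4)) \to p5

(\lnot p4 \lor \lnot p2 \lor p5) \land (p3 \lor p5) \land (p4 \lor p5)

((p4 \to \lnot p2) \to (\lnot p3 \lor \lnot p4)) \to p5
≡ \lnot ((p4 \to \lnot p2) \to (\lnot p3 \lor \lnot p4)) \lor p5   — eliminate \to
≡ \lnot (\lnot (p4 \to \lnot p2) \lor \lnot p3 \lor \lnot p4) \lor p5   — eliminate \to
≡ \lnot (\lnot (\lnot p4 \lor \lnot p2) \lor \lnot p3 \lor \lnot p4) \lor p5   — eliminate \to
≡ (\lnot \lnot (\lnot p4 \lor \lnot p2) \land \lnot \lnot p3 \land \lnot \lnot p4) \lor p5   — De Morgan
≡ ((\lnot p4 \lor \lnot p2) \land \lnot \lnot p3 \land \lnot \lnot p4) \lor p5   — double negation
≡ ((\lnot p4 \lor \lnot p2) \land p3 \land \lnot \lnot p4) \lor p5   — double negation
≡ ((\lnot p4 \lor \lnot p2) \land p3 \land p4) \lor p5   — double negation
≡ (\lnot p4 \lor \lnot p2 \lor p5) \land (p3 \lor p5) \land (p4 \lor p5)   — distribute \lor over \land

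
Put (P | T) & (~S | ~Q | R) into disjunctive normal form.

(P | T) & (~S | ~Q | R)
= (P & ~S) | (P & ~Q) | (P & R) | (T & ~S) | (T & ~Q) | (T & R)

(P & ~S) | (P & ~Q) | (P & R) | (T & ~S) | (T & ~Q) | (T & R)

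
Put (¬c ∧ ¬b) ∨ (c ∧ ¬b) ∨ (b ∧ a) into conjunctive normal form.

(¬c ∧ ¬b) ∨ (c ∧ ¬b) ∨ (b ∧ a)
= (¬c ∨ c ∨ b) ∧ (¬c ∨ c ∨ a) ∧ (¬c ∨ ¬b ∨ b) ∧ (¬c ∨ ¬b ∨ a) ∧ (¬b ∨ c ∨ b) ∧ (¬b ∨ c ∨ a) ∧ (¬b ∨ ¬b ∨ b) ∧ (¬b ∨ ¬b ∨ a)   [distribute ∨ over ∧]
= ¬b ∨ a   [simplify]

¬b ∨ a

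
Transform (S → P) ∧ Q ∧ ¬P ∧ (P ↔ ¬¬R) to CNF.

(S → P) ∧ Q ∧ ¬P ∧ (P ↔ ¬¬R)
≡ (¬S ∨ P) ∧ Q ∧ ¬P ∧ (P ↔ ¬¬R)   [eliminate →]
≡ (¬S ∨ P) ∧ Q ∧ ¬P ∧ (P → ¬¬R) ∧ (¬¬R → P)   [eliminate ↔]
≡ (¬S ∨ P) ∧ Q ∧ ¬P ∧ (¬P ∨ ¬¬R) ∧ (¬¬R → P)   [eliminate →]
≡ (¬S ∨ P) ∧ Q ∧ ¬P ∧ (¬P ∨ ¬¬R) ∧ (¬¬¬R ∨ P)   [eliminate →]
≡ (¬S ∨ P) ∧ Q ∧ ¬P ∧ (¬P ∨ R) ∧ (¬¬¬R ∨ P)   [double negation]
≡ (¬S ∨ P) ∧ Q ∧ ¬P ∧ (¬P ∨ R) ∧ (¬R ∨ P)   [double negation]
≡ (¬S ∨ P) ∧ Q ∧ ¬P ∧ (¬R ∨ P)   [simplify]

(¬S ∨ P) ∧ Q ∧ ¬P ∧ (¬R ∨ P)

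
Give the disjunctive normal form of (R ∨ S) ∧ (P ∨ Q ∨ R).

R ∨ (S ∧ P) ∨ (S ∧ Q)

(R ∨ S) ∧ (P ∨ Q ∨ R)
⇔ (R ∧ P) ∨ (R ∧ Q) ∨ (R ∧ R) ∨ (S ∧ P) ∨ (S ∧ Q) ∨ (S ∧ R)   (distribute ∧ over ∨)
⇔ R ∨ (S ∧ P) ∨ (S ∧ Q)   (simplify)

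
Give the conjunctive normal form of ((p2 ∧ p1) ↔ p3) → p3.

((p2 ∧ p1) ↔ p3) → p3
⇔ ¬((p2 ∧ p1) ↔ p3) ∨ p3   [eliminate →]
⇔ ¬(((p2 ∧ p1) → p3) ∧ (p3 → (p2 ∧ p1))) ∨ p3   [eliminate ↔]
⇔ ¬((¬(p2 ∧ p1) ∨ p3) ∧ (p3 → (p2 ∧ p1))) ∨ p3   [eliminate →]
⇔ ¬((¬(p2 ∧ p1) ∨ p3) ∧ (¬p3 ∨ (p2 ∧ p1))) ∨ p3   [eliminate →]
⇔ ¬(¬(p2 ∧ p1) ∨ p3) ∨ ¬(¬p3 ∨ (p2 ∧ p1)) ∨ p3   [De Morgan]
⇔ (¬¬(p2 ∧ p1) ∧ ¬p3) ∨ ¬(¬p3 ∨ (p2 ∧ p1)) ∨ p3   [De Morgan]
⇔ (p2 ∧ p1 ∧ ¬p3) ∨ ¬(¬p3 ∨ (p2 ∧ p1)) ∨ p3   [double negation]
⇔ (p2 ∧ p1 ∧ ¬p3) ∨ (¬¬p3 ∧ ¬(p2 ∧ p1)) ∨ p3   [De Morgan]
⇔ (p2 ∧ p1 ∧ ¬p3) ∨ (p3 ∧ ¬(p2 ∧ p1)) ∨ p3   [double negation]
⇔ (p2 ∧ p1 ∧ ¬p3) ∨ (p3 ∧ (¬p2 ∨ ¬p1)) ∨ p3   [De Morgan]
⇔ (p2 ∨ p3 ∨ p3) ∧ (p2 ∨ ¬p2 ∨ ¬p1 ∨ p3) ∧ (p1 ∨ p3 ∨ p3) ∧ (p1 ∨ ¬p2 ∨ ¬p1 ∨ p3) ∧ (¬p3 ∨ p3 ∨ p3) ∧ (¬p3 ∨ ¬p2 ∨ ¬p1 ∨ p3)   [distribute ∨ over ∧]
⇔ (p2 ∨ p3) ∧ (p1 ∨ p3)   [simplify]

(p2 ∨ p3) ∧ (p1 ∨ p3)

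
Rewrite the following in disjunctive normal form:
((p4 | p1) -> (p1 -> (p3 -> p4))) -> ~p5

(p1 & p3 & ~p4) | ~p5

((p4 | p1) -> (p1 -> (p3 -> p4))) -> ~p5
≡ ~((p4 | p1) -> (p1 -> (p3 -> p4))) | ~p5   (eliminate ->)
≡ ~(~(p4 | p1) | (p1 -> (p3 -> p4))) | ~p5   (eliminate ->)
≡ ~(~(p4 | p1) | ~p1 | (p3 -> p4)) | ~p5   (eliminate ->)
≡ ~(~(p4 | p1) | ~p1 | ~p3 | p4) | ~p5   (eliminate ->)
≡ (~~(p4 | p1) & ~~p1 & ~~p3 & ~p4) | ~p5   (De Morgan)
≡ ((p4 | p1) & ~~p1 & ~~p3 & ~p4) | ~p5   (double negation)
≡ ((p4 | p1) & p1 & ~~p3 & ~p4) | ~p5   (double negation)
≡ ((p4 | p1) & p1 & p3 & ~p4) | ~p5   (double negation)
≡ (p4 & p1 & p3 & ~p4) | (p1 & p1 & p3 & ~p4) | ~p5   (distribute & over |)
≡ (p1 & p3 & ~p4) | ~p5   (simplify)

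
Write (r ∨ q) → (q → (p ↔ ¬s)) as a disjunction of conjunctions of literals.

¬q ∨ (¬p ∧ s) ∨ (¬s ∧ p)

(r ∨ q) → (q → (p ↔ ¬s))
= ¬(r ∨ q) ∨ (q → (p ↔ ¬s))
= ¬(r ∨ q) ∨ ¬q ∨ (p ↔ ¬s)
= ¬(r ∨ q) ∨ ¬q ∨ ((p → ¬s) ∧ (¬s → p))
= ¬(r ∨ q) ∨ ¬q ∨ ((¬p ∨ ¬s) ∧ (¬s → p))
= ¬(r ∨ q) ∨ ¬q ∨ ((¬p ∨ ¬s) ∧ (¬¬s ∨ p))
= (¬r ∧ ¬q) ∨ ¬q ∨ ((¬p ∨ ¬s) ∧ (¬¬s ∨ p))
= (¬r ∧ ¬q) ∨ ¬q ∨ ((¬p ∨ ¬s) ∧ (s ∨ p))
= (¬r ∧ ¬q) ∨ ¬q ∨ (¬p ∧ s) ∨ (¬p ∧ p) ∨ (¬s ∧ s) ∨ (¬s ∧ p)
= ¬q ∨ (¬p ∧ s) ∨ (¬s ∧ p)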